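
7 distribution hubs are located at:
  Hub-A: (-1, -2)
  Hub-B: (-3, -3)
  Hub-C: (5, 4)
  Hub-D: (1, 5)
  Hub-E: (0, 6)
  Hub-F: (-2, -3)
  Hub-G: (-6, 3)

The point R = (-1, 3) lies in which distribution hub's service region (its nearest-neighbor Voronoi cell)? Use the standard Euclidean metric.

Hub-D

Squared Euclidean distances:
d²(R, Hub-A) = (-1−(-1))² + (3−(-2))² = 0 + 25 = 25
d²(R, Hub-B) = (-1−(-3))² + (3−(-3))² = 4 + 36 = 40
d²(R, Hub-C) = (-1−5)² + (3−4)² = 36 + 1 = 37
d²(R, Hub-D) = (-1−1)² + (3−5)² = 4 + 4 = 8
d²(R, Hub-E) = (-1−0)² + (3−6)² = 1 + 9 = 10
d²(R, Hub-F) = (-1−(-2))² + (3−(-3))² = 1 + 36 = 37
d²(R, Hub-G) = (-1−(-6))² + (3−3)² = 25 + 0 = 25
Hub-D is nearest.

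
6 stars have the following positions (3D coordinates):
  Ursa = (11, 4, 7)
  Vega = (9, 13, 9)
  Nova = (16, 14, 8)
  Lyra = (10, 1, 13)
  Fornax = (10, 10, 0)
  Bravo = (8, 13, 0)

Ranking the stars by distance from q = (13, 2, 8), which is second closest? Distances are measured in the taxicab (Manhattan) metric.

d(q, Ursa) = |13−11| + |2−4| + |8−7| = 2 + 2 + 1 = 5
d(q, Vega) = |13−9| + |2−13| + |8−9| = 4 + 11 + 1 = 16
d(q, Nova) = |13−16| + |2−14| + |8−8| = 3 + 12 + 0 = 15
d(q, Lyra) = |13−10| + |2−1| + |8−13| = 3 + 1 + 5 = 9
d(q, Fornax) = |13−10| + |2−10| + |8−0| = 3 + 8 + 8 = 19
d(q, Bravo) = |13−8| + |2−13| + |8−0| = 5 + 11 + 8 = 24
Sorted ascending: Ursa, Lyra, Nova, … — the second-nearest is Lyra.

Lyra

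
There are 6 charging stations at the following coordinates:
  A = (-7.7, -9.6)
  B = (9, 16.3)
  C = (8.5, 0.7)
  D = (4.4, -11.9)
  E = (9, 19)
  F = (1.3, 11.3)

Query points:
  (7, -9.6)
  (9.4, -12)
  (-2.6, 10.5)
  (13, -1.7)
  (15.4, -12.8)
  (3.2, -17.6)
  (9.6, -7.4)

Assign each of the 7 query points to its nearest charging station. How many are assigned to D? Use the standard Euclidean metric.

5

(7, -9.6) — d² to each: A:216.09, B:674.81, C:108.34, D:12.05, E:821.96, F:469.3 → nearest is D
(9.4, -12) — d² to each: A:298.17, B:801.05, C:162.1, D:25.01, E:961.16, F:608.5 → nearest is D
(-2.6, 10.5) — d² to each: A:430.02, B:168.2, C:219.25, D:550.76, E:206.81, F:15.85 → nearest is F
(13, -1.7) — d² to each: A:490.9, B:340, C:26.01, D:178, E:444.49, F:305.89 → nearest is C
(15.4, -12.8) — d² to each: A:543.85, B:887.77, C:229.86, D:121.81, E:1052.2, F:779.62 → nearest is D
(3.2, -17.6) — d² to each: A:182.81, B:1182.85, C:362.98, D:33.93, E:1373.2, F:838.82 → nearest is D
(9.6, -7.4) — d² to each: A:304.13, B:562.05, C:66.82, D:47.29, E:697.32, F:418.58 → nearest is D
5 of the 7 points have D as nearest.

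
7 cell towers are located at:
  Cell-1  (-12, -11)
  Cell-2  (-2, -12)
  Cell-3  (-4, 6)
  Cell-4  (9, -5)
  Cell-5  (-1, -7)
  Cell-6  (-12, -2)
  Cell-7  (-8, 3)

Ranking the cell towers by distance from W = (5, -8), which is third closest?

Cell-2

Since √ is increasing, it suffices to compare squared distances:
d²(W, Cell-1) = 289 + 9 = 298
d²(W, Cell-2) = 49 + 16 = 65
d²(W, Cell-3) = 81 + 196 = 277
d²(W, Cell-4) = 16 + 9 = 25
d²(W, Cell-5) = 36 + 1 = 37
d²(W, Cell-6) = 289 + 36 = 325
d²(W, Cell-7) = 169 + 121 = 290
Sorted ascending: Cell-4, Cell-5, Cell-2, Cell-3, … — the third-nearest is Cell-2.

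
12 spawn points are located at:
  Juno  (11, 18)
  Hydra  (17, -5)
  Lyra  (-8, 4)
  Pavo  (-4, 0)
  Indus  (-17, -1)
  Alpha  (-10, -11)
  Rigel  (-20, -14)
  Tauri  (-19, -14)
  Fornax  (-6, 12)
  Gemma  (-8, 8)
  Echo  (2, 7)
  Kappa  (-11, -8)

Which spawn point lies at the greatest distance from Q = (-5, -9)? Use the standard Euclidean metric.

Juno

Squared Euclidean distances:
d²(Q, Juno) = 256 + 729 = 985
d²(Q, Hydra) = 484 + 16 = 500
d²(Q, Lyra) = 9 + 169 = 178
d²(Q, Pavo) = 1 + 81 = 82
d²(Q, Indus) = 144 + 64 = 208
d²(Q, Alpha) = 25 + 4 = 29
d²(Q, Rigel) = 225 + 25 = 250
d²(Q, Tauri) = 196 + 25 = 221
d²(Q, Fornax) = 1 + 441 = 442
d²(Q, Gemma) = 9 + 289 = 298
d²(Q, Echo) = 49 + 256 = 305
d²(Q, Kappa) = 36 + 1 = 37
The largest is to Juno.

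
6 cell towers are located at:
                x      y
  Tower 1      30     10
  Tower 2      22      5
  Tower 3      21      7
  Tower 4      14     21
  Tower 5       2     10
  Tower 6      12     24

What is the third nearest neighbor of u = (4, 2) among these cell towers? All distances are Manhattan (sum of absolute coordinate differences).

Tower 3

d(u, Tower 1) = 26 + 8 = 34
d(u, Tower 2) = 18 + 3 = 21
d(u, Tower 3) = 17 + 5 = 22
d(u, Tower 4) = 10 + 19 = 29
d(u, Tower 5) = 2 + 8 = 10
d(u, Tower 6) = 8 + 22 = 30
Sorted ascending: Tower 5, Tower 2, Tower 3, Tower 4, … — the third-nearest is Tower 3.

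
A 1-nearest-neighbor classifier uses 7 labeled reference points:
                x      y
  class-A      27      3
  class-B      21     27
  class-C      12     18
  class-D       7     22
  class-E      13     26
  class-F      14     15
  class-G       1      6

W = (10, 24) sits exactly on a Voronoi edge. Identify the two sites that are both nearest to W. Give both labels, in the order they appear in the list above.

Squared distances from W to each site:
d²(W, class-A) = (10−27)² + (24−3)² = 289 + 441 = 730
d²(W, class-B) = (10−21)² + (24−27)² = 121 + 9 = 130
d²(W, class-C) = (10−12)² + (24−18)² = 4 + 36 = 40
d²(W, class-D) = (10−7)² + (24−22)² = 9 + 4 = 13
d²(W, class-E) = (10−13)² + (24−26)² = 9 + 4 = 13
d²(W, class-F) = (10−14)² + (24−15)² = 16 + 81 = 97
d²(W, class-G) = (10−1)² + (24−6)² = 81 + 324 = 405
W is equidistant from class-D and class-E (both at squared distance 13), and every other site is strictly farther — so W lies on the class-D–class-E Voronoi edge.

class-D and class-E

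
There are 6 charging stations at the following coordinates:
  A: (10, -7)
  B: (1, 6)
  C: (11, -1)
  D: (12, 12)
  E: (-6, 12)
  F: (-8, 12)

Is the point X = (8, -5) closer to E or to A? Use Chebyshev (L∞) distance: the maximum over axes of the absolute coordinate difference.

A

d(X,E) = max(14, 17) = 17
d(X,A) = max(2, 2) = 2
17 > 2, so A is closer.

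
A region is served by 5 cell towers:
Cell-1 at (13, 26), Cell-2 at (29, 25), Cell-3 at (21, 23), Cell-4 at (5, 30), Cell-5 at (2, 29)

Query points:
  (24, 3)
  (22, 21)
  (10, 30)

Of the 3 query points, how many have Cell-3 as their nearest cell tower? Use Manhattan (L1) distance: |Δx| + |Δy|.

(24, 3) — d to each: Cell-1:34, Cell-2:27, Cell-3:23, Cell-4:46, Cell-5:48 → nearest is Cell-3
(22, 21) — d to each: Cell-1:14, Cell-2:11, Cell-3:3, Cell-4:26, Cell-5:28 → nearest is Cell-3
(10, 30) — d to each: Cell-1:7, Cell-2:24, Cell-3:18, Cell-4:5, Cell-5:9 → nearest is Cell-4
2 of the 3 points have Cell-3 as nearest.

2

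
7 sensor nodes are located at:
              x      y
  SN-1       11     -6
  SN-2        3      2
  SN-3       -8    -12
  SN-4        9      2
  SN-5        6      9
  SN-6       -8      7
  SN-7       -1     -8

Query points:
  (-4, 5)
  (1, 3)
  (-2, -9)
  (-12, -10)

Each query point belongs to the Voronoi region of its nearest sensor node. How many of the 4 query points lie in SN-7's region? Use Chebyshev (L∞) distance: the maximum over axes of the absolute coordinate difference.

1

(-4, 5) — d to each: SN-1:15, SN-2:7, SN-3:17, SN-4:13, SN-5:10, SN-6:4, SN-7:13 → nearest is SN-6
(1, 3) — d to each: SN-1:10, SN-2:2, SN-3:15, SN-4:8, SN-5:6, SN-6:9, SN-7:11 → nearest is SN-2
(-2, -9) — d to each: SN-1:13, SN-2:11, SN-3:6, SN-4:11, SN-5:18, SN-6:16, SN-7:1 → nearest is SN-7
(-12, -10) — d to each: SN-1:23, SN-2:15, SN-3:4, SN-4:21, SN-5:19, SN-6:17, SN-7:11 → nearest is SN-3
1 of the 4 points has SN-7 as nearest.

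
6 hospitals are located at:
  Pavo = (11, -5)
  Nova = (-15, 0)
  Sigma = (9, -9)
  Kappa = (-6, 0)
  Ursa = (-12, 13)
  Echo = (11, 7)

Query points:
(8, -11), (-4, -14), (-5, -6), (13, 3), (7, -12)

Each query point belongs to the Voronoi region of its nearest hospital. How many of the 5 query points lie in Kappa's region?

1

(8, -11) — d² to each: Pavo:45, Nova:650, Sigma:5, Kappa:317, Ursa:976, Echo:333 → nearest is Sigma
(-4, -14) — d² to each: Pavo:306, Nova:317, Sigma:194, Kappa:200, Ursa:793, Echo:666 → nearest is Sigma
(-5, -6) — d² to each: Pavo:257, Nova:136, Sigma:205, Kappa:37, Ursa:410, Echo:425 → nearest is Kappa
(13, 3) — d² to each: Pavo:68, Nova:793, Sigma:160, Kappa:370, Ursa:725, Echo:20 → nearest is Echo
(7, -12) — d² to each: Pavo:65, Nova:628, Sigma:13, Kappa:313, Ursa:986, Echo:377 → nearest is Sigma
1 of the 5 points has Kappa as nearest.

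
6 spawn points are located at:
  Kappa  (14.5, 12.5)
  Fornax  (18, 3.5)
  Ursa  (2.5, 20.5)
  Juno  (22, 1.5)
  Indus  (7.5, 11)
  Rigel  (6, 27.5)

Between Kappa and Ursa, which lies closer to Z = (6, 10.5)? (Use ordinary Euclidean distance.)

Kappa

Compare squared distances:
d²(Z, Kappa) = (6−14.5)² + (10.5−12.5)² = 72.25 + 4 = 76.25
d²(Z, Ursa) = (6−2.5)² + (10.5−20.5)² = 12.25 + 100 = 112.25
76.25 < 112.25, so Kappa is closer.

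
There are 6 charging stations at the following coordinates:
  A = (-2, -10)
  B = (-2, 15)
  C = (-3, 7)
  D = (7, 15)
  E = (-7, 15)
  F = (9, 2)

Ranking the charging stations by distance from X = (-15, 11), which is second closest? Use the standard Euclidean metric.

C

Compare squared distances (the ordering matches that of the actual distances):
|XA|² = 169 + 441 = 610
|XB|² = 169 + 16 = 185
|XC|² = 144 + 16 = 160
|XD|² = 484 + 16 = 500
|XE|² = 64 + 16 = 80
|XF|² = 576 + 81 = 657
Sorted ascending: E, C, B, … — the second-nearest is C.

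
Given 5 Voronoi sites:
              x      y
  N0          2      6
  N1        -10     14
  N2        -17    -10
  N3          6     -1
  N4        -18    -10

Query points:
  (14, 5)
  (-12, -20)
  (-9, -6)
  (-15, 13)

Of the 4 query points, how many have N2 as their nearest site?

2

(14, 5) — d² to each: N0:145, N1:657, N2:1186, N3:100, N4:1249 → nearest is N3
(-12, -20) — d² to each: N0:872, N1:1160, N2:125, N3:685, N4:136 → nearest is N2
(-9, -6) — d² to each: N0:265, N1:401, N2:80, N3:250, N4:97 → nearest is N2
(-15, 13) — d² to each: N0:338, N1:26, N2:533, N3:637, N4:538 → nearest is N1
2 of the 4 points have N2 as nearest.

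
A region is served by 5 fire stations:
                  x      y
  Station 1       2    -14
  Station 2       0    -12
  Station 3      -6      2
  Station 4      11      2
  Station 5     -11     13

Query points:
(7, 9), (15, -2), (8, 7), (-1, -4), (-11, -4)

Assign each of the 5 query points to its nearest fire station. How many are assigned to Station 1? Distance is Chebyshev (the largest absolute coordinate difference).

(7, 9) — d to each: Station 1:23, Station 2:21, Station 3:13, Station 4:7, Station 5:18 → nearest is Station 4
(15, -2) — d to each: Station 1:13, Station 2:15, Station 3:21, Station 4:4, Station 5:26 → nearest is Station 4
(8, 7) — d to each: Station 1:21, Station 2:19, Station 3:14, Station 4:5, Station 5:19 → nearest is Station 4
(-1, -4) — d to each: Station 1:10, Station 2:8, Station 3:6, Station 4:12, Station 5:17 → nearest is Station 3
(-11, -4) — d to each: Station 1:13, Station 2:11, Station 3:6, Station 4:22, Station 5:17 → nearest is Station 3
0 of the 5 points have Station 1 as nearest.

0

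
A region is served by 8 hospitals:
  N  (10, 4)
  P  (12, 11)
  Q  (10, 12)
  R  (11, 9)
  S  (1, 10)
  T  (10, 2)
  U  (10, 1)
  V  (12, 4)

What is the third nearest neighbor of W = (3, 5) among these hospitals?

Compare squared distances (the ordering matches that of the actual distances):
|WN|² = (3−10)² + (5−4)² = 49 + 1 = 50
|WP|² = (3−12)² + (5−11)² = 81 + 36 = 117
|WQ|² = (3−10)² + (5−12)² = 49 + 49 = 98
|WR|² = (3−11)² + (5−9)² = 64 + 16 = 80
|WS|² = (3−1)² + (5−10)² = 4 + 25 = 29
|WT|² = (3−10)² + (5−2)² = 49 + 9 = 58
|WU|² = (3−10)² + (5−1)² = 49 + 16 = 65
|WV|² = (3−12)² + (5−4)² = 81 + 1 = 82
Sorted ascending: S, N, T, U, … — the third-nearest is T.

T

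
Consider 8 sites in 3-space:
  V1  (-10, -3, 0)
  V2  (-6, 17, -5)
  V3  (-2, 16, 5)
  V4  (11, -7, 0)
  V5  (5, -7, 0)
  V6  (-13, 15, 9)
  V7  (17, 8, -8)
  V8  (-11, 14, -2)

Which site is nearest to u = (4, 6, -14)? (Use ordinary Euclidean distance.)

V7

Squared Euclidean distances:
|uV1|² = (4−(-10))² + (6−(-3))² + (-14−0)² = 196 + 81 + 196 = 473
|uV2|² = (4−(-6))² + (6−17)² + (-14−(-5))² = 100 + 121 + 81 = 302
|uV3|² = (4−(-2))² + (6−16)² + (-14−5)² = 36 + 100 + 361 = 497
|uV4|² = (4−11)² + (6−(-7))² + (-14−0)² = 49 + 169 + 196 = 414
|uV5|² = (4−5)² + (6−(-7))² + (-14−0)² = 1 + 169 + 196 = 366
|uV6|² = (4−(-13))² + (6−15)² + (-14−9)² = 289 + 81 + 529 = 899
|uV7|² = (4−17)² + (6−8)² + (-14−(-8))² = 169 + 4 + 36 = 209
|uV8|² = (4−(-11))² + (6−14)² + (-14−(-2))² = 225 + 64 + 144 = 433
V7 is nearest.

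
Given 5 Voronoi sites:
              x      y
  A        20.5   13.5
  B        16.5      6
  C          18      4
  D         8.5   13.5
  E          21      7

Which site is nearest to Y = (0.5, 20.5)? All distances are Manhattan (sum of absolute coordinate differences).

D

d(Y,A) = |0.5−20.5| + |20.5−13.5| = 20 + 7 = 27
d(Y,B) = |0.5−16.5| + |20.5−6| = 16 + 14.5 = 30.5
d(Y,C) = |0.5−18| + |20.5−4| = 17.5 + 16.5 = 34
d(Y,D) = |0.5−8.5| + |20.5−13.5| = 8 + 7 = 15
d(Y,E) = |0.5−21| + |20.5−7| = 20.5 + 13.5 = 34
Minimum is at D.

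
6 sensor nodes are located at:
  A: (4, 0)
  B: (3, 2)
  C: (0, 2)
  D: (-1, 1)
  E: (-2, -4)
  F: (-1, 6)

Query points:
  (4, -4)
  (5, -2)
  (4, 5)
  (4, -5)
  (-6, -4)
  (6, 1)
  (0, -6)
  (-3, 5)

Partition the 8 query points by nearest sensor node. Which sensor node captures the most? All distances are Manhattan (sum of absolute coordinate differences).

(4, -4) — d to each: A:4, B:7, C:10, D:10, E:6, F:15 → nearest is A
(5, -2) — d to each: A:3, B:6, C:9, D:9, E:9, F:14 → nearest is A
(4, 5) — d to each: A:5, B:4, C:7, D:9, E:15, F:6 → nearest is B
(4, -5) — d to each: A:5, B:8, C:11, D:11, E:7, F:16 → nearest is A
(-6, -4) — d to each: A:14, B:15, C:12, D:10, E:4, F:15 → nearest is E
(6, 1) — d to each: A:3, B:4, C:7, D:7, E:13, F:12 → nearest is A
(0, -6) — d to each: A:10, B:11, C:8, D:8, E:4, F:13 → nearest is E
(-3, 5) — d to each: A:12, B:9, C:6, D:6, E:10, F:3 → nearest is F
Tally — A:4, B:1, E:2, F:1. A captures the most (4).

A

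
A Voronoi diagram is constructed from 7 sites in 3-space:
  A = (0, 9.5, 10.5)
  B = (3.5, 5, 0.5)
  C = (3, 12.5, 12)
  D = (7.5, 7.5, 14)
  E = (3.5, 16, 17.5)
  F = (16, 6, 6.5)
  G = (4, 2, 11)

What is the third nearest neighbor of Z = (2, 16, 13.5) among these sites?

A

Compare squared distances (the ordering matches that of the actual distances):
|ZA|² = (2−0)² + (16−9.5)² + (13.5−10.5)² = 4 + 42.25 + 9 = 55.25
|ZB|² = (2−3.5)² + (16−5)² + (13.5−0.5)² = 2.25 + 121 + 169 = 292.25
|ZC|² = (2−3)² + (16−12.5)² + (13.5−12)² = 1 + 12.25 + 2.25 = 15.5
|ZD|² = (2−7.5)² + (16−7.5)² + (13.5−14)² = 30.25 + 72.25 + 0.25 = 102.75
|ZE|² = (2−3.5)² + (16−16)² + (13.5−17.5)² = 2.25 + 0 + 16 = 18.25
|ZF|² = (2−16)² + (16−6)² + (13.5−6.5)² = 196 + 100 + 49 = 345
|ZG|² = (2−4)² + (16−2)² + (13.5−11)² = 4 + 196 + 6.25 = 206.25
Sorted ascending: C, E, A, D, … — the third-nearest is A.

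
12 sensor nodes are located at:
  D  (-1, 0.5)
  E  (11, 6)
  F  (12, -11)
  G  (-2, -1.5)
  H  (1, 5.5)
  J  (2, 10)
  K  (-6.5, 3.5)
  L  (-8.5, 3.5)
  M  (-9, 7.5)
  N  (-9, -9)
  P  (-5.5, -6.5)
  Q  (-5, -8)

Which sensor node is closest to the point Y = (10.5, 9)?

E

Compare squared distances (the ordering matches that of the actual distances):
|YD|² = (10.5−(-1))² + (9−0.5)² = 132.25 + 72.25 = 204.5
|YE|² = (10.5−11)² + (9−6)² = 0.25 + 9 = 9.25
|YF|² = (10.5−12)² + (9−(-11))² = 2.25 + 400 = 402.25
|YG|² = (10.5−(-2))² + (9−(-1.5))² = 156.25 + 110.25 = 266.5
|YH|² = (10.5−1)² + (9−5.5)² = 90.25 + 12.25 = 102.5
|YJ|² = (10.5−2)² + (9−10)² = 72.25 + 1 = 73.25
|YK|² = (10.5−(-6.5))² + (9−3.5)² = 289 + 30.25 = 319.25
|YL|² = (10.5−(-8.5))² + (9−3.5)² = 361 + 30.25 = 391.25
|YM|² = (10.5−(-9))² + (9−7.5)² = 380.25 + 2.25 = 382.5
|YN|² = (10.5−(-9))² + (9−(-9))² = 380.25 + 324 = 704.25
|YP|² = (10.5−(-5.5))² + (9−(-6.5))² = 256 + 240.25 = 496.25
|YQ|² = (10.5−(-5))² + (9−(-8))² = 240.25 + 289 = 529.25
Minimum is at E.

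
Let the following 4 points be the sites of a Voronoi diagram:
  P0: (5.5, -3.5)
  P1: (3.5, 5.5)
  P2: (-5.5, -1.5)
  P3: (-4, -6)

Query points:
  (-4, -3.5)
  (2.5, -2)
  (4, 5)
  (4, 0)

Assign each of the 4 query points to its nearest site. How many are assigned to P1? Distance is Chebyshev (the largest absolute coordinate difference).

(-4, -3.5) — d to each: P0:9.5, P1:9, P2:2, P3:2.5 → nearest is P2
(2.5, -2) — d to each: P0:3, P1:7.5, P2:8, P3:6.5 → nearest is P0
(4, 5) — d to each: P0:8.5, P1:0.5, P2:9.5, P3:11 → nearest is P1
(4, 0) — d to each: P0:3.5, P1:5.5, P2:9.5, P3:8 → nearest is P0
1 of the 4 points has P1 as nearest.

1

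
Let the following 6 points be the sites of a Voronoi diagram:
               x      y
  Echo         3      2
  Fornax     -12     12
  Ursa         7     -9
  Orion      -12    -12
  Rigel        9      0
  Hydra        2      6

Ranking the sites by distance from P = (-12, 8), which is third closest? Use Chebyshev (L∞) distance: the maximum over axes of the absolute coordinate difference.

d(P, Echo) = max(15, 6) = 15
d(P, Fornax) = max(0, 4) = 4
d(P, Ursa) = max(19, 17) = 19
d(P, Orion) = max(0, 20) = 20
d(P, Rigel) = max(21, 8) = 21
d(P, Hydra) = max(14, 2) = 14
Sorted ascending: Fornax, Hydra, Echo, Ursa, … — the third-nearest is Echo.

Echo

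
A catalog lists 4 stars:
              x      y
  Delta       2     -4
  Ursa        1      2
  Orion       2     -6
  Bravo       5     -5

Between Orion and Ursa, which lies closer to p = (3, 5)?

Compare squared distances:
d²(p, Orion) = (3−2)² + (5−(-6))² = 1 + 121 = 122
d²(p, Ursa) = (3−1)² + (5−2)² = 4 + 9 = 13
122 > 13, so Ursa is closer.

Ursa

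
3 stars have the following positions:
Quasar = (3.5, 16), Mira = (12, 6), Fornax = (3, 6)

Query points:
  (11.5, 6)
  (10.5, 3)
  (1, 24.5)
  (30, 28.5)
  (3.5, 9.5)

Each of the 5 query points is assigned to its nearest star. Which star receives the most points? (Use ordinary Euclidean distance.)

(11.5, 6) — d² to each: Quasar:164, Mira:0.25, Fornax:72.25 → nearest is Mira
(10.5, 3) — d² to each: Quasar:218, Mira:11.25, Fornax:65.25 → nearest is Mira
(1, 24.5) — d² to each: Quasar:78.5, Mira:463.25, Fornax:346.25 → nearest is Quasar
(30, 28.5) — d² to each: Quasar:858.5, Mira:830.25, Fornax:1235.25 → nearest is Mira
(3.5, 9.5) — d² to each: Quasar:42.25, Mira:84.5, Fornax:12.5 → nearest is Fornax
Tally — Quasar:1, Mira:3, Fornax:1. Mira captures the most (3).

Mira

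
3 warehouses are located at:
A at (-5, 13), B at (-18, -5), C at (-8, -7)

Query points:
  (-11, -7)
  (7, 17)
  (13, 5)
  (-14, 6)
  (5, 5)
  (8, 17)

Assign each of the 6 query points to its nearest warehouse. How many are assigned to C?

(-11, -7) — d² to each: A:436, B:53, C:9 → nearest is C
(7, 17) — d² to each: A:160, B:1109, C:801 → nearest is A
(13, 5) — d² to each: A:388, B:1061, C:585 → nearest is A
(-14, 6) — d² to each: A:130, B:137, C:205 → nearest is A
(5, 5) — d² to each: A:164, B:629, C:313 → nearest is A
(8, 17) — d² to each: A:185, B:1160, C:832 → nearest is A
1 of the 6 points has C as nearest.

1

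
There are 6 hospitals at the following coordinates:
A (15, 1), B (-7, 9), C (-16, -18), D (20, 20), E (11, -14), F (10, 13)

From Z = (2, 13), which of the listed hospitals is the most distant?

C

Squared Euclidean distances:
|ZA|² = 169 + 144 = 313
|ZB|² = 81 + 16 = 97
|ZC|² = 324 + 961 = 1285
|ZD|² = 324 + 49 = 373
|ZE|² = 81 + 729 = 810
|ZF|² = 64 + 0 = 64
The largest is to C.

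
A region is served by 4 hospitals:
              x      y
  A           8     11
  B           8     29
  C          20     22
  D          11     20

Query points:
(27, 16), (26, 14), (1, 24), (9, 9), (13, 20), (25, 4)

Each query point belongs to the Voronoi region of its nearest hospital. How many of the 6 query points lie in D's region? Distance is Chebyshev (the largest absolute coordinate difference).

(27, 16) — d to each: A:19, B:19, C:7, D:16 → nearest is C
(26, 14) — d to each: A:18, B:18, C:8, D:15 → nearest is C
(1, 24) — d to each: A:13, B:7, C:19, D:10 → nearest is B
(9, 9) — d to each: A:2, B:20, C:13, D:11 → nearest is A
(13, 20) — d to each: A:9, B:9, C:7, D:2 → nearest is D
(25, 4) — d to each: A:17, B:25, C:18, D:16 → nearest is D
2 of the 6 points have D as nearest.

2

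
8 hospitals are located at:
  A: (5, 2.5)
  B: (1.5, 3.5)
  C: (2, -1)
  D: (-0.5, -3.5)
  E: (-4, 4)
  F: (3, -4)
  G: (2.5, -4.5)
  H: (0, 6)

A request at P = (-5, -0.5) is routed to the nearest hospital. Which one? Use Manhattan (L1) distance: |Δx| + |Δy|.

d(P,A) = |-5−5| + |-0.5−2.5| = 10 + 3 = 13
d(P,B) = |-5−1.5| + |-0.5−3.5| = 6.5 + 4 = 10.5
d(P,C) = |-5−2| + |-0.5−(-1)| = 7 + 0.5 = 7.5
d(P,D) = |-5−(-0.5)| + |-0.5−(-3.5)| = 4.5 + 3 = 7.5
d(P,E) = |-5−(-4)| + |-0.5−4| = 1 + 4.5 = 5.5
d(P,F) = |-5−3| + |-0.5−(-4)| = 8 + 3.5 = 11.5
d(P,G) = |-5−2.5| + |-0.5−(-4.5)| = 7.5 + 4 = 11.5
d(P,H) = |-5−0| + |-0.5−6| = 5 + 6.5 = 11.5
The smallest is to E, so P lies in the Voronoi region of E.

E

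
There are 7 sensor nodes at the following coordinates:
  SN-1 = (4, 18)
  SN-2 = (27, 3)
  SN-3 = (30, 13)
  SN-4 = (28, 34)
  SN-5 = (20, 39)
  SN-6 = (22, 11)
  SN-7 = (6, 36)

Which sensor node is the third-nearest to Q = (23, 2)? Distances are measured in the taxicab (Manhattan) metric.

SN-3

d(Q, SN-1) = 19 + 16 = 35
d(Q, SN-2) = 4 + 1 = 5
d(Q, SN-3) = 7 + 11 = 18
d(Q, SN-4) = 5 + 32 = 37
d(Q, SN-5) = 3 + 37 = 40
d(Q, SN-6) = 1 + 9 = 10
d(Q, SN-7) = 17 + 34 = 51
Sorted ascending: SN-2, SN-6, SN-3, SN-1, … — the third-nearest is SN-3.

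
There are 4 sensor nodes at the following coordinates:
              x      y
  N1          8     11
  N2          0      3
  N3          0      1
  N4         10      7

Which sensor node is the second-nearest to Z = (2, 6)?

N3

Since √ is increasing, it suffices to compare squared distances:
|ZN1|² = (2−8)² + (6−11)² = 36 + 25 = 61
|ZN2|² = (2−0)² + (6−3)² = 4 + 9 = 13
|ZN3|² = (2−0)² + (6−1)² = 4 + 25 = 29
|ZN4|² = (2−10)² + (6−7)² = 64 + 1 = 65
Sorted ascending: N2, N3, N1, … — the second-nearest is N3.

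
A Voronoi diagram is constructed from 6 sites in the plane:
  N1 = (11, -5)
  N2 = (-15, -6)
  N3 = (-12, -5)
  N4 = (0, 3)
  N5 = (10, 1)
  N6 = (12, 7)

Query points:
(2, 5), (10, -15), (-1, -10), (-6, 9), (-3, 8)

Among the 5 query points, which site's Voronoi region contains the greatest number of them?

N4

(2, 5) — d² to each: N1:181, N2:410, N3:296, N4:8, N5:80, N6:104 → nearest is N4
(10, -15) — d² to each: N1:101, N2:706, N3:584, N4:424, N5:256, N6:488 → nearest is N1
(-1, -10) — d² to each: N1:169, N2:212, N3:146, N4:170, N5:242, N6:458 → nearest is N3
(-6, 9) — d² to each: N1:485, N2:306, N3:232, N4:72, N5:320, N6:328 → nearest is N4
(-3, 8) — d² to each: N1:365, N2:340, N3:250, N4:34, N5:218, N6:226 → nearest is N4
Tally — N1:1, N3:1, N4:3. N4 captures the most (3).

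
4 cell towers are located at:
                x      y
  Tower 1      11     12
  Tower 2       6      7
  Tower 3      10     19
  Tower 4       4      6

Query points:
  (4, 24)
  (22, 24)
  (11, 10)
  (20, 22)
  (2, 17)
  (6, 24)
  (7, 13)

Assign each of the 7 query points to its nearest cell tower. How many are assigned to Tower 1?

(4, 24) — d² to each: Tower 1:193, Tower 2:293, Tower 3:61, Tower 4:324 → nearest is Tower 3
(22, 24) — d² to each: Tower 1:265, Tower 2:545, Tower 3:169, Tower 4:648 → nearest is Tower 3
(11, 10) — d² to each: Tower 1:4, Tower 2:34, Tower 3:82, Tower 4:65 → nearest is Tower 1
(20, 22) — d² to each: Tower 1:181, Tower 2:421, Tower 3:109, Tower 4:512 → nearest is Tower 3
(2, 17) — d² to each: Tower 1:106, Tower 2:116, Tower 3:68, Tower 4:125 → nearest is Tower 3
(6, 24) — d² to each: Tower 1:169, Tower 2:289, Tower 3:41, Tower 4:328 → nearest is Tower 3
(7, 13) — d² to each: Tower 1:17, Tower 2:37, Tower 3:45, Tower 4:58 → nearest is Tower 1
2 of the 7 points have Tower 1 as nearest.

2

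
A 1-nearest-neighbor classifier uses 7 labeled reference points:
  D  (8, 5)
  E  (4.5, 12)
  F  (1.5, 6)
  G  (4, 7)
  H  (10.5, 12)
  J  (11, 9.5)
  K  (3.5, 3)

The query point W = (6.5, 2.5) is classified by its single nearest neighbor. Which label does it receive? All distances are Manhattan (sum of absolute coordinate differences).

d(W,D) = |6.5−8| + |2.5−5| = 1.5 + 2.5 = 4
d(W,E) = |6.5−4.5| + |2.5−12| = 2 + 9.5 = 11.5
d(W,F) = |6.5−1.5| + |2.5−6| = 5 + 3.5 = 8.5
d(W,G) = |6.5−4| + |2.5−7| = 2.5 + 4.5 = 7
d(W,H) = |6.5−10.5| + |2.5−12| = 4 + 9.5 = 13.5
d(W,J) = |6.5−11| + |2.5−9.5| = 4.5 + 7 = 11.5
d(W,K) = |6.5−3.5| + |2.5−3| = 3 + 0.5 = 3.5
Minimum is at K.

K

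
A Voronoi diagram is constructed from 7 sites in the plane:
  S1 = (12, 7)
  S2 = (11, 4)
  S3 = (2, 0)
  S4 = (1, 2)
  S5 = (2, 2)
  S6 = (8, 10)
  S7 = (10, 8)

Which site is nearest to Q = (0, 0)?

Compare squared distances (the ordering matches that of the actual distances):
|QS1|² = (0−12)² + (0−7)² = 144 + 49 = 193
|QS2|² = (0−11)² + (0−4)² = 121 + 16 = 137
|QS3|² = (0−2)² + (0−0)² = 4 + 0 = 4
|QS4|² = (0−1)² + (0−2)² = 1 + 4 = 5
|QS5|² = (0−2)² + (0−2)² = 4 + 4 = 8
|QS6|² = (0−8)² + (0−10)² = 64 + 100 = 164
|QS7|² = (0−10)² + (0−8)² = 100 + 64 = 164
The smallest is to S3, so Q lies in the Voronoi region of S3.

S3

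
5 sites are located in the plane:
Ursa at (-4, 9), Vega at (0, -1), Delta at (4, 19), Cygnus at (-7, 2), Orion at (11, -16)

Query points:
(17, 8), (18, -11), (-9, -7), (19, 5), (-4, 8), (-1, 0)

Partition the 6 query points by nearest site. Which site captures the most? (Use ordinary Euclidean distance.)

(17, 8) — d² to each: Ursa:442, Vega:370, Delta:290, Cygnus:612, Orion:612 → nearest is Delta
(18, -11) — d² to each: Ursa:884, Vega:424, Delta:1096, Cygnus:794, Orion:74 → nearest is Orion
(-9, -7) — d² to each: Ursa:281, Vega:117, Delta:845, Cygnus:85, Orion:481 → nearest is Cygnus
(19, 5) — d² to each: Ursa:545, Vega:397, Delta:421, Cygnus:685, Orion:505 → nearest is Vega
(-4, 8) — d² to each: Ursa:1, Vega:97, Delta:185, Cygnus:45, Orion:801 → nearest is Ursa
(-1, 0) — d² to each: Ursa:90, Vega:2, Delta:386, Cygnus:40, Orion:400 → nearest is Vega
Tally — Ursa:1, Vega:2, Delta:1, Cygnus:1, Orion:1. Vega captures the most (2).

Vega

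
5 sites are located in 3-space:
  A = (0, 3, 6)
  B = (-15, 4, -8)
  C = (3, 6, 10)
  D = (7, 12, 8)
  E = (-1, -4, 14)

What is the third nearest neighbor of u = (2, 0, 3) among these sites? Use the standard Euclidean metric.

Since √ is increasing, it suffices to compare squared distances:
|uA|² = (2−0)² + (0−3)² + (3−6)² = 4 + 9 + 9 = 22
|uB|² = (2−(-15))² + (0−4)² + (3−(-8))² = 289 + 16 + 121 = 426
|uC|² = (2−3)² + (0−6)² + (3−10)² = 1 + 36 + 49 = 86
|uD|² = (2−7)² + (0−12)² + (3−8)² = 25 + 144 + 25 = 194
|uE|² = (2−(-1))² + (0−(-4))² + (3−14)² = 9 + 16 + 121 = 146
Sorted ascending: A, C, E, D, … — the third-nearest is E.

E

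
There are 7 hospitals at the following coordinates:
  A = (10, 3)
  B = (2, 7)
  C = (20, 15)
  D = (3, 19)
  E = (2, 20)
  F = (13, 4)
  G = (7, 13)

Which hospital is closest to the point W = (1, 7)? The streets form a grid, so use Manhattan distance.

B

d(W,A) = |1−10| + |7−3| = 9 + 4 = 13
d(W,B) = |1−2| + |7−7| = 1 + 0 = 1
d(W,C) = |1−20| + |7−15| = 19 + 8 = 27
d(W,D) = |1−3| + |7−19| = 2 + 12 = 14
d(W,E) = |1−2| + |7−20| = 1 + 13 = 14
d(W,F) = |1−13| + |7−4| = 12 + 3 = 15
d(W,G) = |1−7| + |7−13| = 6 + 6 = 12
The smallest is to B, so W lies in the Voronoi region of B.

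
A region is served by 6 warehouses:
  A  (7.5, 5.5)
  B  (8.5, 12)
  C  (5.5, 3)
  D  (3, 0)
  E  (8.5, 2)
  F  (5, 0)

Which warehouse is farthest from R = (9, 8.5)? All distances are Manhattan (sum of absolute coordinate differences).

d(R,A) = 1.5 + 3 = 4.5
d(R,B) = 0.5 + 3.5 = 4
d(R,C) = 3.5 + 5.5 = 9
d(R,D) = 6 + 8.5 = 14.5
d(R,E) = 0.5 + 6.5 = 7
d(R,F) = 4 + 8.5 = 12.5
The largest is to D.

D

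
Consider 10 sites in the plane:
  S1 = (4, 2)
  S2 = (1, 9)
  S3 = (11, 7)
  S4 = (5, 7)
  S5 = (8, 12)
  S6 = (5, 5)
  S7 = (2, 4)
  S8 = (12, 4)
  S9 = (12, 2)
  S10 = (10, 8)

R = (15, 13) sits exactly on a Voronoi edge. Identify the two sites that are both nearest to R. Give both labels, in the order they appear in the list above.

Squared distances from R to each site:
|RS1|² = (15−4)² + (13−2)² = 121 + 121 = 242
|RS2|² = (15−1)² + (13−9)² = 196 + 16 = 212
|RS3|² = (15−11)² + (13−7)² = 16 + 36 = 52
|RS4|² = (15−5)² + (13−7)² = 100 + 36 = 136
|RS5|² = (15−8)² + (13−12)² = 49 + 1 = 50
|RS6|² = (15−5)² + (13−5)² = 100 + 64 = 164
|RS7|² = (15−2)² + (13−4)² = 169 + 81 = 250
|RS8|² = (15−12)² + (13−4)² = 9 + 81 = 90
|RS9|² = (15−12)² + (13−2)² = 9 + 121 = 130
d²(R, S10) = (15−10)² + (13−8)² = 25 + 25 = 50
R is equidistant from S5 and S10 (both at squared distance 50), and every other site is strictly farther — so R lies on the S5–S10 Voronoi edge.

S5 and S10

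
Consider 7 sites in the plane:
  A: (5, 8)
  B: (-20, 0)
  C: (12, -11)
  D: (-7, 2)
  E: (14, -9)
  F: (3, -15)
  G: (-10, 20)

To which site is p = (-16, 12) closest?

Since √ is increasing, it suffices to compare squared distances:
|pA|² = (-16−5)² + (12−8)² = 441 + 16 = 457
|pB|² = (-16−(-20))² + (12−0)² = 16 + 144 = 160
|pC|² = (-16−12)² + (12−(-11))² = 784 + 529 = 1313
|pD|² = (-16−(-7))² + (12−2)² = 81 + 100 = 181
|pE|² = (-16−14)² + (12−(-9))² = 900 + 441 = 1341
|pF|² = (-16−3)² + (12−(-15))² = 361 + 729 = 1090
|pG|² = (-16−(-10))² + (12−20)² = 36 + 64 = 100
The smallest is to G, so p lies in the Voronoi region of G.

G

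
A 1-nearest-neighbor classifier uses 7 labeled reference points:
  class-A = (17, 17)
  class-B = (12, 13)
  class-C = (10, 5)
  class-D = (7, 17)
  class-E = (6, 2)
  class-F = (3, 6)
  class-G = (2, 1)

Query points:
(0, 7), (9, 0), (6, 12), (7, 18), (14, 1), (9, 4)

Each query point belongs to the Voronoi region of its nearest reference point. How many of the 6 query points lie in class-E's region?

(0, 7) — d² to each: class-A:389, class-B:180, class-C:104, class-D:149, class-E:61, class-F:10, class-G:40 → nearest is class-F
(9, 0) — d² to each: class-A:353, class-B:178, class-C:26, class-D:293, class-E:13, class-F:72, class-G:50 → nearest is class-E
(6, 12) — d² to each: class-A:146, class-B:37, class-C:65, class-D:26, class-E:100, class-F:45, class-G:137 → nearest is class-D
(7, 18) — d² to each: class-A:101, class-B:50, class-C:178, class-D:1, class-E:257, class-F:160, class-G:314 → nearest is class-D
(14, 1) — d² to each: class-A:265, class-B:148, class-C:32, class-D:305, class-E:65, class-F:146, class-G:144 → nearest is class-C
(9, 4) — d² to each: class-A:233, class-B:90, class-C:2, class-D:173, class-E:13, class-F:40, class-G:58 → nearest is class-C
1 of the 6 points has class-E as nearest.

1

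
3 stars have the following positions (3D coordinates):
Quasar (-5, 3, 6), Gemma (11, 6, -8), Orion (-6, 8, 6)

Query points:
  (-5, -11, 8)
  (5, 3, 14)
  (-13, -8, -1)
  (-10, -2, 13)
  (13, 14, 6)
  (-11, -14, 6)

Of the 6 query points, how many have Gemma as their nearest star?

1

(-5, -11, 8) — d² to each: Quasar:200, Gemma:801, Orion:366 → nearest is Quasar
(5, 3, 14) — d² to each: Quasar:164, Gemma:529, Orion:210 → nearest is Quasar
(-13, -8, -1) — d² to each: Quasar:234, Gemma:821, Orion:354 → nearest is Quasar
(-10, -2, 13) — d² to each: Quasar:99, Gemma:946, Orion:165 → nearest is Quasar
(13, 14, 6) — d² to each: Quasar:445, Gemma:264, Orion:397 → nearest is Gemma
(-11, -14, 6) — d² to each: Quasar:325, Gemma:1080, Orion:509 → nearest is Quasar
1 of the 6 points has Gemma as nearest.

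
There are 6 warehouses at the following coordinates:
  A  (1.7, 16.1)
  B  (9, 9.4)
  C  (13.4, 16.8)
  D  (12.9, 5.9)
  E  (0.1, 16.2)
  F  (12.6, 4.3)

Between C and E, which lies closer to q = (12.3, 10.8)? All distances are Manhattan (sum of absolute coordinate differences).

C

d(q,C) = |12.3−13.4| + |10.8−16.8| = 1.1 + 6 = 7.1
d(q,E) = |12.3−0.1| + |10.8−16.2| = 12.2 + 5.4 = 17.6
7.1 < 17.6, so C is closer.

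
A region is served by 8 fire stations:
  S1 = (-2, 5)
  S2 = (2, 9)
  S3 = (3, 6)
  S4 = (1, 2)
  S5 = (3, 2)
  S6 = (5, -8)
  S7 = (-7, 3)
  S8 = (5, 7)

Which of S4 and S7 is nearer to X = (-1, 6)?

Compare squared distances:
|XS4|² = (-1−1)² + (6−2)² = 4 + 16 = 20
|XS7|² = (-1−(-7))² + (6−3)² = 36 + 9 = 45
20 < 45, so S4 is closer.

S4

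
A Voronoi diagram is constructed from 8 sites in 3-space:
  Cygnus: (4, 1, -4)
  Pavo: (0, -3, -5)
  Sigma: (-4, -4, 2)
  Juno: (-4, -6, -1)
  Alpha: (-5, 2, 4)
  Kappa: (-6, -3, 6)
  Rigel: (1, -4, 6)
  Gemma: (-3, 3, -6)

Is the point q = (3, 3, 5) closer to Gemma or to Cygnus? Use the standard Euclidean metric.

Cygnus

Compare squared distances:
d²(q, Gemma) = (3−(-3))² + (3−3)² + (5−(-6))² = 36 + 0 + 121 = 157
d²(q, Cygnus) = (3−4)² + (3−1)² + (5−(-4))² = 1 + 4 + 81 = 86
157 > 86, so Cygnus is closer.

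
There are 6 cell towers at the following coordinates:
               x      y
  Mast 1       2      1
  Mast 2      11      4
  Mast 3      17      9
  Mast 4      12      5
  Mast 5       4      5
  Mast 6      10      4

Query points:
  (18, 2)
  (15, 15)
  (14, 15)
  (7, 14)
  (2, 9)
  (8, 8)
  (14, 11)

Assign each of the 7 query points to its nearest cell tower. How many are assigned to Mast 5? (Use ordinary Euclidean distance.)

(18, 2) — d² to each: Mast 1:257, Mast 2:53, Mast 3:50, Mast 4:45, Mast 5:205, Mast 6:68 → nearest is Mast 4
(15, 15) — d² to each: Mast 1:365, Mast 2:137, Mast 3:40, Mast 4:109, Mast 5:221, Mast 6:146 → nearest is Mast 3
(14, 15) — d² to each: Mast 1:340, Mast 2:130, Mast 3:45, Mast 4:104, Mast 5:200, Mast 6:137 → nearest is Mast 3
(7, 14) — d² to each: Mast 1:194, Mast 2:116, Mast 3:125, Mast 4:106, Mast 5:90, Mast 6:109 → nearest is Mast 5
(2, 9) — d² to each: Mast 1:64, Mast 2:106, Mast 3:225, Mast 4:116, Mast 5:20, Mast 6:89 → nearest is Mast 5
(8, 8) — d² to each: Mast 1:85, Mast 2:25, Mast 3:82, Mast 4:25, Mast 5:25, Mast 6:20 → nearest is Mast 6
(14, 11) — d² to each: Mast 1:244, Mast 2:58, Mast 3:13, Mast 4:40, Mast 5:136, Mast 6:65 → nearest is Mast 3
2 of the 7 points have Mast 5 as nearest.

2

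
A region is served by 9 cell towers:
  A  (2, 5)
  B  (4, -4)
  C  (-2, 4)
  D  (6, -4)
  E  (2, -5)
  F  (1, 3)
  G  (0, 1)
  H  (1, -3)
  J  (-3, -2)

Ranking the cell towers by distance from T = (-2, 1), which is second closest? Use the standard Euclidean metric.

Since √ is increasing, it suffices to compare squared distances:
|TA|² = 16 + 16 = 32
|TB|² = 36 + 25 = 61
|TC|² = 0 + 9 = 9
|TD|² = 64 + 25 = 89
|TE|² = 16 + 36 = 52
|TF|² = 9 + 4 = 13
|TG|² = 4 + 0 = 4
|TH|² = 9 + 16 = 25
|TJ|² = 1 + 9 = 10
Sorted ascending: G, C, J, … — the second-nearest is C.

C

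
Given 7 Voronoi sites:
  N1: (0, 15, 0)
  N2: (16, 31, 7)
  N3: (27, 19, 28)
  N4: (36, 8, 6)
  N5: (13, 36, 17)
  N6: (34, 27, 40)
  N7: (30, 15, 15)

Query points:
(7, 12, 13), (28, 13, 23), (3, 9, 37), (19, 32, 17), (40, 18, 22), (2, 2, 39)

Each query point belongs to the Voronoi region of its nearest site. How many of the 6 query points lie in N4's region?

(7, 12, 13) — d² to each: N1:227, N2:478, N3:674, N4:906, N5:628, N6:1683, N7:542 → nearest is N1
(28, 13, 23) — d² to each: N1:1317, N2:724, N3:62, N4:378, N5:790, N6:521, N7:72 → nearest is N3
(3, 9, 37) — d² to each: N1:1414, N2:1553, N3:757, N4:2051, N5:1229, N6:1294, N7:1249 → nearest is N3
(19, 32, 17) — d² to each: N1:939, N2:110, N3:354, N4:986, N5:52, N6:779, N7:414 → nearest is N5
(40, 18, 22) — d² to each: N1:2093, N2:970, N3:206, N4:372, N5:1078, N6:441, N7:158 → nearest is N7
(2, 2, 39) — d² to each: N1:1694, N2:2061, N3:1035, N4:2281, N5:1761, N6:1650, N7:1529 → nearest is N3
0 of the 6 points have N4 as nearest.

0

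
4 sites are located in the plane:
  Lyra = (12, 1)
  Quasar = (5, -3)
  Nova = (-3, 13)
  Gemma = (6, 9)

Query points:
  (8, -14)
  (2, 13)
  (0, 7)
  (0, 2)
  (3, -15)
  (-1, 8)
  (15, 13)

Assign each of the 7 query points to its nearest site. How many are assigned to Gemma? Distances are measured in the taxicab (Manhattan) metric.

2

(8, -14) — d to each: Lyra:19, Quasar:14, Nova:38, Gemma:25 → nearest is Quasar
(2, 13) — d to each: Lyra:22, Quasar:19, Nova:5, Gemma:8 → nearest is Nova
(0, 7) — d to each: Lyra:18, Quasar:15, Nova:9, Gemma:8 → nearest is Gemma
(0, 2) — d to each: Lyra:13, Quasar:10, Nova:14, Gemma:13 → nearest is Quasar
(3, -15) — d to each: Lyra:25, Quasar:14, Nova:34, Gemma:27 → nearest is Quasar
(-1, 8) — d to each: Lyra:20, Quasar:17, Nova:7, Gemma:8 → nearest is Nova
(15, 13) — d to each: Lyra:15, Quasar:26, Nova:18, Gemma:13 → nearest is Gemma
2 of the 7 points have Gemma as nearest.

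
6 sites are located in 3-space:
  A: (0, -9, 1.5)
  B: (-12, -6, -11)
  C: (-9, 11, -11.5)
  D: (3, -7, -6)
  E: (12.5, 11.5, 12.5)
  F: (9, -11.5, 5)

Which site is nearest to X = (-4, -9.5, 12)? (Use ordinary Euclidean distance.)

Since √ is increasing, it suffices to compare squared distances:
|XA|² = (-4−0)² + (-9.5−(-9))² + (12−1.5)² = 16 + 0.25 + 110.25 = 126.5
|XB|² = (-4−(-12))² + (-9.5−(-6))² + (12−(-11))² = 64 + 12.25 + 529 = 605.25
|XC|² = (-4−(-9))² + (-9.5−11)² + (12−(-11.5))² = 25 + 420.25 + 552.25 = 997.5
|XD|² = (-4−3)² + (-9.5−(-7))² + (12−(-6))² = 49 + 6.25 + 324 = 379.25
|XE|² = (-4−12.5)² + (-9.5−11.5)² + (12−12.5)² = 272.25 + 441 + 0.25 = 713.5
|XF|² = (-4−9)² + (-9.5−(-11.5))² + (12−5)² = 169 + 4 + 49 = 222
A is nearest.

A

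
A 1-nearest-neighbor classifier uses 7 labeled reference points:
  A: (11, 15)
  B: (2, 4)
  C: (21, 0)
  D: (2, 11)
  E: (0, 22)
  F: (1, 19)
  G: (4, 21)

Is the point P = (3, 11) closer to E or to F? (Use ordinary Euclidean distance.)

Compare squared distances:
|PE|² = (3−0)² + (11−22)² = 9 + 121 = 130
|PF|² = (3−1)² + (11−19)² = 4 + 64 = 68
130 > 68, so F is closer.

F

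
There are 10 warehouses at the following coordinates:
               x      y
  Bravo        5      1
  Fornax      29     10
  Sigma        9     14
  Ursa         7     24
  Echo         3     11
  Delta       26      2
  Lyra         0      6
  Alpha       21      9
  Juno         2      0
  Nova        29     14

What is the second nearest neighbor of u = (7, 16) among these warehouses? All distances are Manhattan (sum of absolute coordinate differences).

Ursa

d(u, Bravo) = |7−5| + |16−1| = 2 + 15 = 17
d(u, Fornax) = |7−29| + |16−10| = 22 + 6 = 28
d(u, Sigma) = |7−9| + |16−14| = 2 + 2 = 4
d(u, Ursa) = |7−7| + |16−24| = 0 + 8 = 8
d(u, Echo) = |7−3| + |16−11| = 4 + 5 = 9
d(u, Delta) = |7−26| + |16−2| = 19 + 14 = 33
d(u, Lyra) = |7−0| + |16−6| = 7 + 10 = 17
d(u, Alpha) = |7−21| + |16−9| = 14 + 7 = 21
d(u, Juno) = |7−2| + |16−0| = 5 + 16 = 21
d(u, Nova) = |7−29| + |16−14| = 22 + 2 = 24
Sorted ascending: Sigma, Ursa, Echo, … — the second-nearest is Ursa.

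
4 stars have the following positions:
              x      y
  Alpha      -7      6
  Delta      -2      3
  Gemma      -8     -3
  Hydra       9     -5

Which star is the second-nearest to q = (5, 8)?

Since √ is increasing, it suffices to compare squared distances:
d²(q, Alpha) = (5−(-7))² + (8−6)² = 144 + 4 = 148
d²(q, Delta) = (5−(-2))² + (8−3)² = 49 + 25 = 74
d²(q, Gemma) = (5−(-8))² + (8−(-3))² = 169 + 121 = 290
d²(q, Hydra) = (5−9)² + (8−(-5))² = 16 + 169 = 185
Sorted ascending: Delta, Alpha, Hydra, … — the second-nearest is Alpha.

Alpha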